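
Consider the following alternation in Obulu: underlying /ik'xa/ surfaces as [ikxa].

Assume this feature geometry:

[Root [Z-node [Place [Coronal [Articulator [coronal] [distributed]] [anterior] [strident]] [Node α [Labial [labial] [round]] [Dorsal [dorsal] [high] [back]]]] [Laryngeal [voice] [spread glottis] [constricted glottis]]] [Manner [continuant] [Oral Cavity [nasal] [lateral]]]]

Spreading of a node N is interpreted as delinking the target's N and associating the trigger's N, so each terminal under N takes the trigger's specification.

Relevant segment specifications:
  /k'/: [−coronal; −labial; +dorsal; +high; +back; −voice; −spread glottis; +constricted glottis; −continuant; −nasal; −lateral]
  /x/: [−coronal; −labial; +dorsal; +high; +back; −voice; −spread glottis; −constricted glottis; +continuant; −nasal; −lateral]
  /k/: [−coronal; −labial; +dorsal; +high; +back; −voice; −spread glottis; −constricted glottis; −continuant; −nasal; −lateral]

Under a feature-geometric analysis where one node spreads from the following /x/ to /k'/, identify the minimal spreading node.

Feature comparison: [constricted glottis] differs between /k'/ and [k]; the remaining terminals match.
Since just one terminal is affected and it takes /x/'s value, spreading the terminal [constricted glottis] alone is sufficient and minimal.
[continuant] stays as in /k'/ although /x/ differs there, so no node dominating it spread; among the remaining candidates [constricted glottis] is the lowest that derives the output.

[constricted glottis]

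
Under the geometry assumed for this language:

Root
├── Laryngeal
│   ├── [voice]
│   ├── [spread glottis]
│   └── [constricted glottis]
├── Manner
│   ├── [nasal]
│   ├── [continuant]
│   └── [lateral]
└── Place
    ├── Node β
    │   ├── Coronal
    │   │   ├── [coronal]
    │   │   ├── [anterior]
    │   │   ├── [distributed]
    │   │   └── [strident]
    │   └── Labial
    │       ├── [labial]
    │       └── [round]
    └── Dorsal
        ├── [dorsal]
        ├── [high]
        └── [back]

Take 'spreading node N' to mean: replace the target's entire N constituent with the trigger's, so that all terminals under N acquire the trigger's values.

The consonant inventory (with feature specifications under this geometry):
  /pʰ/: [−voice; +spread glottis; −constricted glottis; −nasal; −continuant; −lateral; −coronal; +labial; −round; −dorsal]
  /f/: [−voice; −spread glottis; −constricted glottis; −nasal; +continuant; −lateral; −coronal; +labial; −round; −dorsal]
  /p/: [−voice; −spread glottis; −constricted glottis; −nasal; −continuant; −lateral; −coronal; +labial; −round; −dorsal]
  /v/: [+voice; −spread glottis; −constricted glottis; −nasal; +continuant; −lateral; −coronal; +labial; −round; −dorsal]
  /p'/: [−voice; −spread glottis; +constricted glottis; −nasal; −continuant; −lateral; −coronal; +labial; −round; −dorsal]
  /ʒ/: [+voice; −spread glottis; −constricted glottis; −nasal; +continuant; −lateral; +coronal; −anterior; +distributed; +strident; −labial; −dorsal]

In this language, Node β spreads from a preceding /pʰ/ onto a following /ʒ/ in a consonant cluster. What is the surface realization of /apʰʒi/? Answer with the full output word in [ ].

[apʰvi]

Node β immediately or transitively dominates [coronal], [anterior], [distributed], [strident], [labial], [round].
After delinking /ʒ/'s Node β and linking /pʰ/'s, the affected terminals become [−coronal], [+labial], [−round]; [voice], [spread glottis], [constricted glottis], … (outside Node β) are retained from /ʒ/.
Among the inventory, only /v/ has exactly this specification, giving the surface form [apʰvi].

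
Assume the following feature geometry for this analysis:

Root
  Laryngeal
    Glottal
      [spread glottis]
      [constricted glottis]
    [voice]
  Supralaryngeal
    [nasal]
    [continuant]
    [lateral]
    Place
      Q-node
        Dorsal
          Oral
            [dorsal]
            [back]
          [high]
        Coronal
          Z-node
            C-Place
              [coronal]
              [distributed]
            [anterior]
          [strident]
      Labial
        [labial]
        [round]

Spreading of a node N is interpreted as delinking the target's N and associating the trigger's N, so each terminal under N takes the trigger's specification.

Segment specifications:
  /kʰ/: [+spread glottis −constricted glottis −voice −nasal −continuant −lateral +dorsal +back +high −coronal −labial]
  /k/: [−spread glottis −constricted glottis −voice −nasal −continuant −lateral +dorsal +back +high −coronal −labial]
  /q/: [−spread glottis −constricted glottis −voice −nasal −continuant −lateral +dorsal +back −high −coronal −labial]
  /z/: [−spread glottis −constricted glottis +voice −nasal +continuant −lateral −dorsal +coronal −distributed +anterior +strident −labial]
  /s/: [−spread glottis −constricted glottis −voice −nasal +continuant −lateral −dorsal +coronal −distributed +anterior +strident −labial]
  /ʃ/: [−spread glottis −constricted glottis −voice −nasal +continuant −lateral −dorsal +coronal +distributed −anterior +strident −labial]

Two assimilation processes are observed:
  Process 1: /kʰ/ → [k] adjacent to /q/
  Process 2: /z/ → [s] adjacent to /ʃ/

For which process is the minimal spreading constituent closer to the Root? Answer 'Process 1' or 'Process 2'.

Process 2

Process 1: the feature that changes is [spread glottis]; the minimal node is [spread glottis] (depth 3).
In Process 2, [voice] changes, so the minimal spreading node is [voice] at depth 2.
[voice] (depth 2) sits above [spread glottis] (depth 3), making Process 2 the one with the higher spreading node.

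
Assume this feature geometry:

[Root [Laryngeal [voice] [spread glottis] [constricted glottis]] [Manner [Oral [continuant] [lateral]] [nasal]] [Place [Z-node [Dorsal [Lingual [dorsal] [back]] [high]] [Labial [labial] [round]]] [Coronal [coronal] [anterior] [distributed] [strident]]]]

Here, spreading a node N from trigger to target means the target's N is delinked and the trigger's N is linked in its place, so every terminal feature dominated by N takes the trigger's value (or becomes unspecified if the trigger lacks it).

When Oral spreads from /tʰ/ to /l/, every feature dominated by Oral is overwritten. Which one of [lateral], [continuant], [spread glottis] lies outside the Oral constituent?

The terminals dominated by Oral are [continuant], [lateral].
Spreading Oral replaces [lateral], [continuant] with the trigger's values, since each sits inside the Oral constituent.
But [spread glottis] is a dependent of Laryngeal, outside Oral; it is therefore untouched by the spreading.

[spread glottis]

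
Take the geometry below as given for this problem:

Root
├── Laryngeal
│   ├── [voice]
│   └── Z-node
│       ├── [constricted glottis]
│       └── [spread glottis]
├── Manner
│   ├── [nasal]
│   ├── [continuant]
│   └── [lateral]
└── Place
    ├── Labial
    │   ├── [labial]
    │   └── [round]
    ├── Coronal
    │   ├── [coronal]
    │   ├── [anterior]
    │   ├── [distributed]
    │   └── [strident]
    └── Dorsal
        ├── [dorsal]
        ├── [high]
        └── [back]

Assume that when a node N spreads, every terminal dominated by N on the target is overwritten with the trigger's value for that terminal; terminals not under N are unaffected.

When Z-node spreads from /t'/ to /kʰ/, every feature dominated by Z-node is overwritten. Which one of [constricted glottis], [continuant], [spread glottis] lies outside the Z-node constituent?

[continuant]

Under this geometry, Z-node contains [constricted glottis], [spread glottis].
[spread glottis], [constricted glottis] all lie under Z-node, so they are overwritten when Z-node spreads.
[continuant] attaches under Manner, not under Z-node, so /kʰ/ retains its own value for [continuant].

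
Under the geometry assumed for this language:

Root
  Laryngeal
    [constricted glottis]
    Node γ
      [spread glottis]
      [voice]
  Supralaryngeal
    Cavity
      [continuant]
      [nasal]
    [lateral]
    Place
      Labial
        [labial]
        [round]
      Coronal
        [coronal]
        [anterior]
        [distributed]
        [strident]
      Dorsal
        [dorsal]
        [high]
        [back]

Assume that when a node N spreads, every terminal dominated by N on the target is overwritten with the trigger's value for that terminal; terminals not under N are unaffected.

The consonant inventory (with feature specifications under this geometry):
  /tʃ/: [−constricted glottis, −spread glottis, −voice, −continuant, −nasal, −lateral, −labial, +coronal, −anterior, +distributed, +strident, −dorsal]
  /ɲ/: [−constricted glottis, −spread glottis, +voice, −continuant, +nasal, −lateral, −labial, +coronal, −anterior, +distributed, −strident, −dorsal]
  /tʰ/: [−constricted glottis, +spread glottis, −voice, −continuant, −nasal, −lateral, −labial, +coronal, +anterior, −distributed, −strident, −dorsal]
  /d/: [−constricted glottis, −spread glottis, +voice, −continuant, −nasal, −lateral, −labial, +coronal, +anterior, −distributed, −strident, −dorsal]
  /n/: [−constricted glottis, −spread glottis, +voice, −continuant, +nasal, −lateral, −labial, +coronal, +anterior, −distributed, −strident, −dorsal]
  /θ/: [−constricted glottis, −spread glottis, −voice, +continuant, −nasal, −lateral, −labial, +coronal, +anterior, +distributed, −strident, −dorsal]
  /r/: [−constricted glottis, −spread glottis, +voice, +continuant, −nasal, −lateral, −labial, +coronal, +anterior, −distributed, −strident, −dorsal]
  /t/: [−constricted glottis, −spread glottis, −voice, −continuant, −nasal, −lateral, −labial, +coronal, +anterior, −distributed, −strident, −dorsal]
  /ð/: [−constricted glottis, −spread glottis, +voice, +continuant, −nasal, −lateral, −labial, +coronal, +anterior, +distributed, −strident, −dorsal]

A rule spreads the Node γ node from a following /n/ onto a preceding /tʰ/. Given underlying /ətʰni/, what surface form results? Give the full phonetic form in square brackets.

[ədni]

Terminals under Node γ in this geometry: [spread glottis], [voice].
After delinking /tʰ/'s Node γ and linking /n/'s, the affected terminals become [−spread glottis], [+voice]; [constricted glottis], [continuant], [nasal], … (outside Node γ) are retained from /tʰ/.
The resulting bundle matches /d/ in the inventory; substituting it for /tʰ/ gives [ədni].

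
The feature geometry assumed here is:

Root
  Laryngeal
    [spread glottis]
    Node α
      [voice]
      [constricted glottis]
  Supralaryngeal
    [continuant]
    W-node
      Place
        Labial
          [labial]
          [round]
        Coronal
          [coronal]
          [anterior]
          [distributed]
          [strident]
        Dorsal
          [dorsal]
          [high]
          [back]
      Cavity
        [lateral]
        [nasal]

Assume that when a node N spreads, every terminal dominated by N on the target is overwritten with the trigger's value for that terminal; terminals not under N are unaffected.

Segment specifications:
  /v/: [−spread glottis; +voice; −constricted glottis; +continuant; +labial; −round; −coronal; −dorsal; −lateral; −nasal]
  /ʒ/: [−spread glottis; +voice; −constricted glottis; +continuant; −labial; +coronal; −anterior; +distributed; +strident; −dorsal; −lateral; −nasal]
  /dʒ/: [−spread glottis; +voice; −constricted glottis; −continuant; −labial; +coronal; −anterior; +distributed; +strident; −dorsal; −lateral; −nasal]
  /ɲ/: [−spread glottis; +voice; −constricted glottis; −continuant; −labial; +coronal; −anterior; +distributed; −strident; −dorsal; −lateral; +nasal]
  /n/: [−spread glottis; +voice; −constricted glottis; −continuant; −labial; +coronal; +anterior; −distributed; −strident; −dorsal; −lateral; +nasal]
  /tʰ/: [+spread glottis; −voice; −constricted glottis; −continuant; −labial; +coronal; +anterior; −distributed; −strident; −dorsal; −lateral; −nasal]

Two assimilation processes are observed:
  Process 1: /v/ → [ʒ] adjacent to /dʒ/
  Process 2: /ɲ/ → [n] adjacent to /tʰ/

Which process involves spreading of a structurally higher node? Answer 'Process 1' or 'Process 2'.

Process 1: the features that change are [labial], [round], [coronal], [anterior], [distributed], [strident]; the minimal node is Place (depth 3).
Process 2: the features that change are [anterior], [distributed]; the minimal node is Coronal (depth 4).
Place (depth 3) sits above Coronal (depth 4), making Process 1 the one with the higher spreading node.

Process 1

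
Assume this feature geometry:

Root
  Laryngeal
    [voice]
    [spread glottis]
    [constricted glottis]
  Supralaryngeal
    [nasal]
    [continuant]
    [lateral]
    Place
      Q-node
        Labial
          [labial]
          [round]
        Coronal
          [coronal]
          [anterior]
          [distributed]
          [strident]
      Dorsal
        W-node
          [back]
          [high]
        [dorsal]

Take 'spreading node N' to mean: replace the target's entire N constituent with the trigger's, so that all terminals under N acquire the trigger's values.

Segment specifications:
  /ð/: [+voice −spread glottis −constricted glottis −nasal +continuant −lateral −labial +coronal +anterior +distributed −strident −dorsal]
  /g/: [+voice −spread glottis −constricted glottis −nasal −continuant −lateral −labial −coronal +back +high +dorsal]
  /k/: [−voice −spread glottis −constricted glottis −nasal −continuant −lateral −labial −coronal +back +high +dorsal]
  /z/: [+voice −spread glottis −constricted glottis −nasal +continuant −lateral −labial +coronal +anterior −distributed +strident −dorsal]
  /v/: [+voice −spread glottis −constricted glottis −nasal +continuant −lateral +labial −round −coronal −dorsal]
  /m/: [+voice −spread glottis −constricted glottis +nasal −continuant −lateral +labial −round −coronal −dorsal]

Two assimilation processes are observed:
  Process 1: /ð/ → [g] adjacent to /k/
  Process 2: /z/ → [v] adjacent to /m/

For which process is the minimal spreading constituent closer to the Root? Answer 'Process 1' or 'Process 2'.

Process 1

Process 1 alters [continuant], [coronal], [anterior], [distributed], [strident], [dorsal], [high], [back]; the lowest common ancestor is Supralaryngeal (depth 1 from Root).
In Process 2, [labial], [round], [coronal], [anterior], [distributed], [strident] change, so the minimal spreading node is Q-node at depth 3.
Supralaryngeal is closer to Root than Q-node, so Process 1 spreads the higher node.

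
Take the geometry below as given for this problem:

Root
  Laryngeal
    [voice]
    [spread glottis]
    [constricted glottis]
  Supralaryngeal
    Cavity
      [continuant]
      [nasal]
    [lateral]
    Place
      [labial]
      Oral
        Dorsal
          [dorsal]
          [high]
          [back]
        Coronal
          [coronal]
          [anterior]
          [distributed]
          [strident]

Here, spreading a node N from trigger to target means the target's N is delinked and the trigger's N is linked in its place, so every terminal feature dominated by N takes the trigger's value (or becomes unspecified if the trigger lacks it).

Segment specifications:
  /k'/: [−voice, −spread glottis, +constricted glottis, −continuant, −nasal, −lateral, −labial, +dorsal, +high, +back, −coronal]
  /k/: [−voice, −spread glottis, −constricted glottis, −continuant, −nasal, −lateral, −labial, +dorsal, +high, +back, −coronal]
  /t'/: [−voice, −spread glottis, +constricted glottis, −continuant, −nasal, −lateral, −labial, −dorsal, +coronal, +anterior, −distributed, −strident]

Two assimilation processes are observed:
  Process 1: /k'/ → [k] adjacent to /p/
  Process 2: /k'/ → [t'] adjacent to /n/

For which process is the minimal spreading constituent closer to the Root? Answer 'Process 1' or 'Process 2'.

Process 1

Process 1 alters [constricted glottis]; the lowest dominating node is [constricted glottis] (depth 2 from Root).
Process 2 alters [coronal], [anterior], [distributed], [strident], [dorsal], [high], [back]; the lowest common ancestor is Oral (depth 3 from Root).
Depth 2 < depth 3; Process 1 involves the structurally higher constituent [constricted glottis].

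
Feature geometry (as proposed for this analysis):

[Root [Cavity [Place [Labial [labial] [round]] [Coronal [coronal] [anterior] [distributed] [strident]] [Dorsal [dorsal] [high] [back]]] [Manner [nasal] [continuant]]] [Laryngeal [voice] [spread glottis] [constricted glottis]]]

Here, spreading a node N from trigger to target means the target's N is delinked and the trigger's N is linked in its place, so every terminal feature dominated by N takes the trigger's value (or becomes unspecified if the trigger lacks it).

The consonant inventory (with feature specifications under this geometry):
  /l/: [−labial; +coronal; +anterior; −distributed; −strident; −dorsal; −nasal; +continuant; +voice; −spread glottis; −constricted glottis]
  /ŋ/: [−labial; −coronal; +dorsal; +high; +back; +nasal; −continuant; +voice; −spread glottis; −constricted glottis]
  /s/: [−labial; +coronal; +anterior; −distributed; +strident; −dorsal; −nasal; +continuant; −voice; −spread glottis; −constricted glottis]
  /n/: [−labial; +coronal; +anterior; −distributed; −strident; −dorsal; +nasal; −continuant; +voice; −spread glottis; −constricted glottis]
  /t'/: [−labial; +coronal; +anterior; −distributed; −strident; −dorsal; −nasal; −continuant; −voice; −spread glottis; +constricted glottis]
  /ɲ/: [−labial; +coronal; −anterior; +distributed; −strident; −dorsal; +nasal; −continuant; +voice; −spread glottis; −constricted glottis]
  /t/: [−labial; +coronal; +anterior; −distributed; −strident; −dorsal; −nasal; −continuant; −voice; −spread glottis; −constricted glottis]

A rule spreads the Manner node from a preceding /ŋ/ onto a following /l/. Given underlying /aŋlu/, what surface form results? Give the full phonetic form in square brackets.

Terminals under Manner in this geometry: [nasal], [continuant].
The target acquires /ŋ/'s values for everything under Manner — [+nasal], [−continuant] — while keeping its own [labial], [coronal], [anterior], ….
Among the inventory, only /n/ has exactly this specification, giving the surface form [aŋnu].

[aŋnu]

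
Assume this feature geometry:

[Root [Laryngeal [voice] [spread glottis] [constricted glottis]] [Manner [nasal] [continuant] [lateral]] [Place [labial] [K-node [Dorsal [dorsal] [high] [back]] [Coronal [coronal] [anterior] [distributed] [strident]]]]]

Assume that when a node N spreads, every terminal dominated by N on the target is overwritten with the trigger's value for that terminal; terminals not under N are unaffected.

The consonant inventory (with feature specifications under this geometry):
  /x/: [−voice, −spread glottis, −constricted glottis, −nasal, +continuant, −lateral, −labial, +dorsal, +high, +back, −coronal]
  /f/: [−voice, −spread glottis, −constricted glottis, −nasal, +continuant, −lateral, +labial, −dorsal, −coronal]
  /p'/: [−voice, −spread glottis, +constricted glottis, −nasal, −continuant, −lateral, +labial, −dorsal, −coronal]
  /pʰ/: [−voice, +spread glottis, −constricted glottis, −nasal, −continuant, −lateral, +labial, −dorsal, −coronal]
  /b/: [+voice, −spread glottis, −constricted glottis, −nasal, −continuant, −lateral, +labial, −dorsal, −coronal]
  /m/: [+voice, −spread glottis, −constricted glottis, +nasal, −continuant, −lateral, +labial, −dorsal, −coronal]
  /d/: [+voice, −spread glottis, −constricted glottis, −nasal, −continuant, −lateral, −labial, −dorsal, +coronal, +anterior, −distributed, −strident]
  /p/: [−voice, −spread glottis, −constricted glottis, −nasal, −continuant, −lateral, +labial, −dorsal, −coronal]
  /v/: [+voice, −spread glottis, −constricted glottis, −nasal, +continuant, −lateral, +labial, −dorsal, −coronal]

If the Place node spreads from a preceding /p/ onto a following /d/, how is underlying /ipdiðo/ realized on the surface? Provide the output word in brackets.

[ipbiðo]

Place immediately or transitively dominates [labial], [dorsal], [high], [back], [coronal], [anterior], [distributed], [strident].
Spreading Place from /p/ onto /d/ replaces those values with /p/'s: [+labial], [−dorsal], [−coronal]. Features outside Place ([voice], [spread glottis], [constricted glottis], …) stay as in /d/.
This feature bundle is that of [b], so /ipdiðo/ surfaces as [ipbiðo].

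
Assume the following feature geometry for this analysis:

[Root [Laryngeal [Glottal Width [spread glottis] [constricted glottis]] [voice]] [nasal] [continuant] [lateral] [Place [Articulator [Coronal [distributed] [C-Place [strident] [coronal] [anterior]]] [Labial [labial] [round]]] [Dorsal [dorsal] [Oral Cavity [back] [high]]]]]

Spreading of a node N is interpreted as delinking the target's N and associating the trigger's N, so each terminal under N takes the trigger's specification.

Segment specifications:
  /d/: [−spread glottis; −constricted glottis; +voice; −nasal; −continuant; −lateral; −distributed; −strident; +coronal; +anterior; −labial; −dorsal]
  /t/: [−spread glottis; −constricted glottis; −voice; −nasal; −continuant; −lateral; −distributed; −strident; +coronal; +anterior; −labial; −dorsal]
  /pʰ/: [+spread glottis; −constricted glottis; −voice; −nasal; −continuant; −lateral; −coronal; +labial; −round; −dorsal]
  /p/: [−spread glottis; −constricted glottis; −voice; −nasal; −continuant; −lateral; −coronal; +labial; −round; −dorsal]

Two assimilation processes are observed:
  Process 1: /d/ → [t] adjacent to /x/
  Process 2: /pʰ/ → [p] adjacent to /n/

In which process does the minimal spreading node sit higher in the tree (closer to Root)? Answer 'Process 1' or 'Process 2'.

Process 1

Process 1 alters [voice]; the lowest dominating node is [voice] (depth 2 from Root).
Process 2: the feature that changes is [spread glottis]; the minimal node is [spread glottis] (depth 3).
[voice] (depth 2) sits above [spread glottis] (depth 3), making Process 1 the one with the higher spreading node.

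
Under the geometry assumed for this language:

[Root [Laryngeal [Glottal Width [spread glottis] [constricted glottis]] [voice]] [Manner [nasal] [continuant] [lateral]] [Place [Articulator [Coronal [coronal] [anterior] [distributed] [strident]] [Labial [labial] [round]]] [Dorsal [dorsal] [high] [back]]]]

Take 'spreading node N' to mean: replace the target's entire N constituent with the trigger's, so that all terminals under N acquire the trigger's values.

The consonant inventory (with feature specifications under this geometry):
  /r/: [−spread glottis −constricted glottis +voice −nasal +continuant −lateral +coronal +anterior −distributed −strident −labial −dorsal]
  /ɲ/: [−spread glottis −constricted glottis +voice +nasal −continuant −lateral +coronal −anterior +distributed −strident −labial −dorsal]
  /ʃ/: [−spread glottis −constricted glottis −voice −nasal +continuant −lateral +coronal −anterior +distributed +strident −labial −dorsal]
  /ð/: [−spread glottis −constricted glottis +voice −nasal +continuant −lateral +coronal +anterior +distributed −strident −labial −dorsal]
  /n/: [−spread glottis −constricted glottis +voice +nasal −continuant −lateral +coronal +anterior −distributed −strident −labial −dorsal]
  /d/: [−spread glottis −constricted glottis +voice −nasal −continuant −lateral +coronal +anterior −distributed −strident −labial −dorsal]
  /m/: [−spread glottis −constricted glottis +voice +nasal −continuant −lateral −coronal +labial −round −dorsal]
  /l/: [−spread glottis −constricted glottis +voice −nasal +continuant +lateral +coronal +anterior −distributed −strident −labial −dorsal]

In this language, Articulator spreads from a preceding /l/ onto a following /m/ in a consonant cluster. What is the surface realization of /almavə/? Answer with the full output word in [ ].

[alnavə]

Articulator immediately or transitively dominates [coronal], [anterior], [distributed], [strident], [labial], [round].
After delinking /m/'s Articulator and linking /l/'s, the affected terminals become [+coronal], [+anterior], [−distributed], [−strident], [−labial]; [spread glottis], [constricted glottis], [voice], … (outside Articulator) are retained from /m/.
Among the inventory, only /n/ has exactly this specification, giving the surface form [alnavə].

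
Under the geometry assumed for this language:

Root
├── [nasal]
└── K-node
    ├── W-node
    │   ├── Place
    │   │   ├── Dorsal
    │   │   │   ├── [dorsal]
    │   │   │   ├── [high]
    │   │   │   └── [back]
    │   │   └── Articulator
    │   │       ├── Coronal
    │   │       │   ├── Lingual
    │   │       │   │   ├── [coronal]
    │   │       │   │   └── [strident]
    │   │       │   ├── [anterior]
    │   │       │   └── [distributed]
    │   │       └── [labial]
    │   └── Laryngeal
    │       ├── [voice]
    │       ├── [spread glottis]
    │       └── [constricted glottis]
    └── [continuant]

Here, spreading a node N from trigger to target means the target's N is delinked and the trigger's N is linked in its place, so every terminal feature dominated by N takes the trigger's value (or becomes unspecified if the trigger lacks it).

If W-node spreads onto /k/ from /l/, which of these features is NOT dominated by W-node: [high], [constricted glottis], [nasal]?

[nasal]

Under this geometry, W-node contains [dorsal], [high], [back], [coronal], [strident], [anterior], [distributed], [labial], [voice], [spread glottis], [constricted glottis].
[high], [constricted glottis] all lie under W-node, so they are overwritten when W-node spreads.
[nasal] is not within the W-node subtree (it hangs from Root), so /k/'s [nasal] value survives.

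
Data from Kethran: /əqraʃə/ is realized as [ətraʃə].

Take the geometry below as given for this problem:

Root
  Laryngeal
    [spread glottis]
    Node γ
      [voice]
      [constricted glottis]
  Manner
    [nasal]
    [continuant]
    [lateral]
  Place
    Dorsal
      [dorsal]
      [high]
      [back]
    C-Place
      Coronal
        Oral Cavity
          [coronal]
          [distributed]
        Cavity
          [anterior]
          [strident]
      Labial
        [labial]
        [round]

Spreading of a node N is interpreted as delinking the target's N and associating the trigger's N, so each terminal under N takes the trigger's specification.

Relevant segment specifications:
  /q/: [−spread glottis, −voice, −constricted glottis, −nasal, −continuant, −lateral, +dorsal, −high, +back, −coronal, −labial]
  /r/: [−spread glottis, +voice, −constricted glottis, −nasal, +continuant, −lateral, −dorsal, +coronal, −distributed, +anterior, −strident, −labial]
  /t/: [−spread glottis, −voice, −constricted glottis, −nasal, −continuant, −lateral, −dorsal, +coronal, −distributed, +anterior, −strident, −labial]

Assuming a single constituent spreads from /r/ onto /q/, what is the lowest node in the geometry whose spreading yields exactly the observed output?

Place

/q/ and [t] differ in [coronal], [anterior], [distributed], [strident], [dorsal], [high], [back]; every other specified feature is identical.
These terminals are all dominated by Place, and no proper subconstituent of Place covers them all; Place is their lowest common ancestor.
Spreading Place from /r/ overwrites each of those terminals with /r/'s values, yielding exactly [t].
Since [continuant], [voice] are preserved even though /r/ disagrees there, no node above Place spread.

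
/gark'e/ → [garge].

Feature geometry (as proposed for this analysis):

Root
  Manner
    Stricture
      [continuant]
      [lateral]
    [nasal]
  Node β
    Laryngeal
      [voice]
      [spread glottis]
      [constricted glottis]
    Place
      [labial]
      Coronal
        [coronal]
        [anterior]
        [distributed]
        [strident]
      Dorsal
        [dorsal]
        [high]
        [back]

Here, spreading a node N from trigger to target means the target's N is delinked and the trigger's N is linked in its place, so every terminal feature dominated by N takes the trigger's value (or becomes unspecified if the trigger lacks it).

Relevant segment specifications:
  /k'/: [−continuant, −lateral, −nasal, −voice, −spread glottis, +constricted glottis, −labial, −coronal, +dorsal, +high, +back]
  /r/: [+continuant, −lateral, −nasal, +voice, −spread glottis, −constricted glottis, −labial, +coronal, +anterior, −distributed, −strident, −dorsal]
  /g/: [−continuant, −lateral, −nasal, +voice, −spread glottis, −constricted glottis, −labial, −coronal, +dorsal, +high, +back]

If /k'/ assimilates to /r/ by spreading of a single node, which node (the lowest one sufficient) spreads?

Laryngeal

The alternation /k'/ → [g] changes [voice], [constricted glottis] and nothing else.
The smallest constituent containing every changed terminal is Laryngeal — each of its daughters lacks at least one of the affected features.
Delinking /k'/'s Laryngeal and associating /r/'s Laryngeal gives precisely the feature bundle of [g].
[coronal], [dorsal] — on which /r/ differs from /k'/ — are unchanged, so neither Node β nor anything higher can have spread; the constituent is no larger than Laryngeal.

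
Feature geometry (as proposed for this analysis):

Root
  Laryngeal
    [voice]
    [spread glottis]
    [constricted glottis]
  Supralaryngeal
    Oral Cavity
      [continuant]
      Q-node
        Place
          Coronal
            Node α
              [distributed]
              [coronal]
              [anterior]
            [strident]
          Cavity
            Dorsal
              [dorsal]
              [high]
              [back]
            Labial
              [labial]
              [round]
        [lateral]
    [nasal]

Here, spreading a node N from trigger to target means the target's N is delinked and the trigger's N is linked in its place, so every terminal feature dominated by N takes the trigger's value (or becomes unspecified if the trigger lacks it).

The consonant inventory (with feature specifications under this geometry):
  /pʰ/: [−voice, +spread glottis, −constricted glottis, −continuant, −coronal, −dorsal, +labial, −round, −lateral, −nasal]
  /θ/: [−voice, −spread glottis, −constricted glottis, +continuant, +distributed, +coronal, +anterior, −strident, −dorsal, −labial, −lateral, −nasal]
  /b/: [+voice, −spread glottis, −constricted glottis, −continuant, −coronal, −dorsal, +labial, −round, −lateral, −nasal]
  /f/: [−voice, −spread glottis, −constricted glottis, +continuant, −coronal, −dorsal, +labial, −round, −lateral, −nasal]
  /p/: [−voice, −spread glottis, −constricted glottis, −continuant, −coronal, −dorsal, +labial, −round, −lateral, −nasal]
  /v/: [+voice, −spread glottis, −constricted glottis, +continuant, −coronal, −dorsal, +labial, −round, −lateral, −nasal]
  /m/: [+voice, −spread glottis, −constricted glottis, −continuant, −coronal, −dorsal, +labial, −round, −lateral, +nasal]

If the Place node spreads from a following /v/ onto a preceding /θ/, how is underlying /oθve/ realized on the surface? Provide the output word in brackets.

Terminals under Place in this geometry: [distributed], [coronal], [anterior], [strident], [dorsal], [high], [back], [labial], [round].
Spreading Place from /v/ onto /θ/ replaces those values with /v/'s: [−coronal], [−dorsal], [+labial], [−round]. Features outside Place ([voice], [spread glottis], [constricted glottis], …) stay as in /θ/.
Among the inventory, only /f/ has exactly this specification, giving the surface form [ofve].

[ofve]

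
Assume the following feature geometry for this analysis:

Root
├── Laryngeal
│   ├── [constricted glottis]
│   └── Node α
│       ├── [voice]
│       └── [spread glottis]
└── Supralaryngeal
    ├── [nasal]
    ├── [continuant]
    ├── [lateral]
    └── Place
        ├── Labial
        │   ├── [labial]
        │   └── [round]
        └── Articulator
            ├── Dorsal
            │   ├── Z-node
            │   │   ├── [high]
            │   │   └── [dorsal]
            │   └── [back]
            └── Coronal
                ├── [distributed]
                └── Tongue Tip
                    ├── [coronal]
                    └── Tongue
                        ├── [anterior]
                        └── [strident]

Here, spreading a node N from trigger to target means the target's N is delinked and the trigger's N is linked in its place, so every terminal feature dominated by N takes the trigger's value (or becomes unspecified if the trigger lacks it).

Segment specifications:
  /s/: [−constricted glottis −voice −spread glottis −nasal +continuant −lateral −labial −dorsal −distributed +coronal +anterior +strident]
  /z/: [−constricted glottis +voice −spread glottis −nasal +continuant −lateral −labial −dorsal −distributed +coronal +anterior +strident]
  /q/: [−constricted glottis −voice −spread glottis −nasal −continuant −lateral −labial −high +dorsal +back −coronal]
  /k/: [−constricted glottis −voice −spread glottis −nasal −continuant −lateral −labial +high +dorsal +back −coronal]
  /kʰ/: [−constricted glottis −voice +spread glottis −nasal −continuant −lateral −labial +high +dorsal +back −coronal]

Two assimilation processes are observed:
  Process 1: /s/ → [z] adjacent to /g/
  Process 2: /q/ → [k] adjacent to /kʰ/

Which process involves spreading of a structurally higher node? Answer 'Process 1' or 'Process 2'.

Process 1

Process 1: the feature that changes is [voice]; the minimal node is [voice] (depth 3).
In Process 2, [high] changes, so the minimal spreading node is [high] at depth 6.
[voice] is closer to Root than [high], so Process 1 spreads the higher node.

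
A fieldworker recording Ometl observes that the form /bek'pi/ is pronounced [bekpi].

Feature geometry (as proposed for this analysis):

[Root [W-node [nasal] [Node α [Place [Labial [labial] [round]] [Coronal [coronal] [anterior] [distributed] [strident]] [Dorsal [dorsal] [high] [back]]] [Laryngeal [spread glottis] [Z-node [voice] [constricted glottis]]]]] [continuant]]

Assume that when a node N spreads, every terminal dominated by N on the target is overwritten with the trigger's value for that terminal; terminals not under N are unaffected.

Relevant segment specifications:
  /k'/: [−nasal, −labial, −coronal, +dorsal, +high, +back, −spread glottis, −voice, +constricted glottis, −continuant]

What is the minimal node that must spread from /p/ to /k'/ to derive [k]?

The alternation /k'/ → [k] changes [constricted glottis] and nothing else.
With a single altered terminal, the smallest constituent that could spread is that terminal — [constricted glottis].
[labial], [dorsal] stay as in /k'/ although /p/ differs there, so no node dominating them spread; among the remaining candidates [constricted glottis] is the lowest that derives the output.

[constricted glottis]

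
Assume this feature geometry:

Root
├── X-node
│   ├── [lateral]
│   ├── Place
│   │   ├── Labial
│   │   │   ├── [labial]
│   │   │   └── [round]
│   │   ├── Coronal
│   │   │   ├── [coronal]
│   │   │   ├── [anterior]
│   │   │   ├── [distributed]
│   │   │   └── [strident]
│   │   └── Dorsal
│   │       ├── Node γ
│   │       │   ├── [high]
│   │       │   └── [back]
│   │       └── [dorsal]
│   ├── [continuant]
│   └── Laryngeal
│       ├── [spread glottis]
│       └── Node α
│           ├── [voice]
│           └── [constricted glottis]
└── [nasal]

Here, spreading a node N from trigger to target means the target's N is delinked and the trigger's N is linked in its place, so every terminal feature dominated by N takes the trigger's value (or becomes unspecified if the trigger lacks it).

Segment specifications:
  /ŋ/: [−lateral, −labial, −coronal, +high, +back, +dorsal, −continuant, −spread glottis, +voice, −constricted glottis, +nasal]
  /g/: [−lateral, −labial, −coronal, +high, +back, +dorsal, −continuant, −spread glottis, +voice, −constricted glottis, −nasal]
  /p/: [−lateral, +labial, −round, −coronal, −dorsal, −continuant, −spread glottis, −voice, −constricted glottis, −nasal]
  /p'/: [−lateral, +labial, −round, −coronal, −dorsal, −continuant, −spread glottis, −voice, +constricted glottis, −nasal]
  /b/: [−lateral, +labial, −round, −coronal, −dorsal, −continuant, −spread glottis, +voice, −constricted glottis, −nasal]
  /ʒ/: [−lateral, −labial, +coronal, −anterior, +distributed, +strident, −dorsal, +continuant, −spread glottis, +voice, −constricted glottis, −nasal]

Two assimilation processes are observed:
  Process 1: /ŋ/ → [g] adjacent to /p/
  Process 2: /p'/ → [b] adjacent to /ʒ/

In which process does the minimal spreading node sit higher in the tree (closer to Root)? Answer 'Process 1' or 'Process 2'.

Process 1

In Process 1, [nasal] changes, so the minimal spreading node is [nasal] at depth 1.
In Process 2, [voice], [constricted glottis] change, so the minimal spreading node is Node α at depth 3.
[nasal] is closer to Root than Node α, so Process 1 spreads the higher node.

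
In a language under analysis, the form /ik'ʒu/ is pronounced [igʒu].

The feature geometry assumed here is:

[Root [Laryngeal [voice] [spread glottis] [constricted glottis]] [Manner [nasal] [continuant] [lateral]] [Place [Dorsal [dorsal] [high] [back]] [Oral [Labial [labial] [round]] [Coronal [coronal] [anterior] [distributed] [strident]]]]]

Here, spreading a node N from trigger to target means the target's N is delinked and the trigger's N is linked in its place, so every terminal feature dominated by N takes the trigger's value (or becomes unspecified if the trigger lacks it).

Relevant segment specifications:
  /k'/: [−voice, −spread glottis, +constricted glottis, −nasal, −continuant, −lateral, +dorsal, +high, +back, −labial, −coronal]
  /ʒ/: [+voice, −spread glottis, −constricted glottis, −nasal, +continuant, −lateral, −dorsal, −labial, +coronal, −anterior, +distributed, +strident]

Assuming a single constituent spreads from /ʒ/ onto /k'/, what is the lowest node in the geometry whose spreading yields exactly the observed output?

Laryngeal

/k'/ and [g] differ in [voice], [constricted glottis]; every other specified feature is identical.
These terminals are all dominated by Laryngeal, and no proper subconstituent of Laryngeal covers them all; Laryngeal is their lowest common ancestor.
If Laryngeal spreads, every terminal under it takes /ʒ/'s value, producing [g] as observed.
Since [dorsal], [coronal] are preserved even though /ʒ/ disagrees there, no node above Laryngeal spread.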